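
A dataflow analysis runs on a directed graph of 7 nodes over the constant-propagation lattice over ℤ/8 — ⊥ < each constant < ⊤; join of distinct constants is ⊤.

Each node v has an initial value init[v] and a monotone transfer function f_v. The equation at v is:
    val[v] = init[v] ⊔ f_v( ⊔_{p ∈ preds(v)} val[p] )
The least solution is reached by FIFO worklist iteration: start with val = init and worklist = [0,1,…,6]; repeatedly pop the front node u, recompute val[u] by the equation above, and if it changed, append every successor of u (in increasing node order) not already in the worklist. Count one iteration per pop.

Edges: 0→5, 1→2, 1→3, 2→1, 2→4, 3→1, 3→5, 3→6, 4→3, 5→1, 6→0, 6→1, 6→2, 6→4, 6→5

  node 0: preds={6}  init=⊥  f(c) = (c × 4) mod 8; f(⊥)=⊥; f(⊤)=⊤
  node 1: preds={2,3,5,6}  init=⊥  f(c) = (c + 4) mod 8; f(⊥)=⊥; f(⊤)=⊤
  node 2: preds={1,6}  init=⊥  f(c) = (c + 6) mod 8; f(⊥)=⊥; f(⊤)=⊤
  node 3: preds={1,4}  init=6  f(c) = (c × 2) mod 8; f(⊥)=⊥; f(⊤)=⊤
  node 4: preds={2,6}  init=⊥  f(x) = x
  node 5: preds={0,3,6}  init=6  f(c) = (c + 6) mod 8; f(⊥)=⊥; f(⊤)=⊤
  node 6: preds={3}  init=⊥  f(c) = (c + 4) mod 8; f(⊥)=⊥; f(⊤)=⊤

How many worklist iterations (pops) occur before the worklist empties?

15

Trace (15 dequeues):
  [1] u=0 | in ⊥ | out ⊥ | ==
  [2] u=1 | in 6 | out 2 | prev ⊥ | push {}
  [3] u=2 | in 2 | out 0 | prev ⊥ | push {1}
  [4] u=3 | in 2 | out ⊤ | prev 6 | push {}
  [5] u=4 | in 0 | out 0 | prev ⊥ | push {3}
  [6] u=5 | in ⊤ | out ⊤ | prev 6 | push {}
  [7] u=6 | in ⊤ | out ⊤ | prev ⊥ | push {0,2,4,5}
  [8] u=1 | in ⊤ | out ⊤ | prev 2 | push {}
  [9] u=3 | in ⊤ | out ⊤ | ==
  [10] u=0 | in ⊤ | out ⊤ | prev ⊥ | push {}
  [11] u=2 | in ⊤ | out ⊤ | prev 0 | push {1}
  [12] u=4 | in ⊤ | out ⊤ | prev 0 | push {3}
  [13] u=5 | in ⊤ | out ⊤ | ==
  [14] u=1 | in ⊤ | out ⊤ | ==
  [15] u=3 | in ⊤ | out ⊤ | ==

Converged values:
  [0] ⊤
  [1] ⊤
  [2] ⊤
  [3] ⊤
  [4] ⊤
  [5] ⊤
  [6] ⊤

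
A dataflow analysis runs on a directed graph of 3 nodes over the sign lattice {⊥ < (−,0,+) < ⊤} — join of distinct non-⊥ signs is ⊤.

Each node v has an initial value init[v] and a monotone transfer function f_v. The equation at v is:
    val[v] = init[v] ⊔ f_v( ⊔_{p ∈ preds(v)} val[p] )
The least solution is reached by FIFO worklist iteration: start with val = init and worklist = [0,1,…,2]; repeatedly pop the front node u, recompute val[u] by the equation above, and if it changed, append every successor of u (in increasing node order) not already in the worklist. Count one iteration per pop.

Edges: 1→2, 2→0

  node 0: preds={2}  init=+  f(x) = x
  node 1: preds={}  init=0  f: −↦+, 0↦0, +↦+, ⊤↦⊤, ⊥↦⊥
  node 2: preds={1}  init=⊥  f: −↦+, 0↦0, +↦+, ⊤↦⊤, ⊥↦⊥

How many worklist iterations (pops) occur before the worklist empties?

4

Worklist (4 pops):
  #1 pop 0: in=⊥ → + (no change)
  #2 pop 1: in=⊥ → 0 (no change)
  #3 pop 2: in=0 → 0 (was ⊥); enqueue [0]
  #4 pop 0: in=0 → ⊤ (was +); enqueue []

Fixpoint:
  val[0] = ⊤
  val[1] = 0
  val[2] = 0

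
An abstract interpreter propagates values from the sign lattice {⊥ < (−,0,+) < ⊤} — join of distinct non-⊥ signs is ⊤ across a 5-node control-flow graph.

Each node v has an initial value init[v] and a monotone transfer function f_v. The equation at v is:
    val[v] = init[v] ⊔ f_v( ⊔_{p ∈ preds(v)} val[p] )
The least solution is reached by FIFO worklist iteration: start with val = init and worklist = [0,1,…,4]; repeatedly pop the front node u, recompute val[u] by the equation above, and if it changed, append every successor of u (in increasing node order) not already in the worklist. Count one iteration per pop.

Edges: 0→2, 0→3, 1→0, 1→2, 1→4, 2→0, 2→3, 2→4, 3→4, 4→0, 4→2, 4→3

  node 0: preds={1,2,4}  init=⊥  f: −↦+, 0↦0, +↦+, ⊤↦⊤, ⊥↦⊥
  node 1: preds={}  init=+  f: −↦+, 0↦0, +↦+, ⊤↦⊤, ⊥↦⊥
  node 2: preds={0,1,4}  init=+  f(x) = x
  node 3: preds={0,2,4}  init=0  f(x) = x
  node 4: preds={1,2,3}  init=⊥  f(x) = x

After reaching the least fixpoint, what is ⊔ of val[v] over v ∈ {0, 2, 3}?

Iteration log — 10 steps:
  step 1. node 0  ⊔preds=+  new=+  old=⊥  +wl: 
  step 2. node 1  ⊔preds=⊥  new=+  stable
  step 3. node 2  ⊔preds=+  new=+  stable
  step 4. node 3  ⊔preds=+  new=⊤  old=0  +wl: 
  step 5. node 4  ⊔preds=⊤  new=⊤  old=⊥  +wl: 0,2,3
  step 6. node 0  ⊔preds=⊤  new=⊤  old=+  +wl: 
  step 7. node 2  ⊔preds=⊤  new=⊤  old=+  +wl: 0,4
  step 8. node 3  ⊔preds=⊤  new=⊤  stable
  step 9. node 0  ⊔preds=⊤  new=⊤  stable
  step 10. node 4  ⊔preds=⊤  new=⊤  stable

Least fixpoint reached:
  node 0: ⊤
  node 1: +
  node 2: ⊤
  node 3: ⊤
  node 4: ⊤

⊤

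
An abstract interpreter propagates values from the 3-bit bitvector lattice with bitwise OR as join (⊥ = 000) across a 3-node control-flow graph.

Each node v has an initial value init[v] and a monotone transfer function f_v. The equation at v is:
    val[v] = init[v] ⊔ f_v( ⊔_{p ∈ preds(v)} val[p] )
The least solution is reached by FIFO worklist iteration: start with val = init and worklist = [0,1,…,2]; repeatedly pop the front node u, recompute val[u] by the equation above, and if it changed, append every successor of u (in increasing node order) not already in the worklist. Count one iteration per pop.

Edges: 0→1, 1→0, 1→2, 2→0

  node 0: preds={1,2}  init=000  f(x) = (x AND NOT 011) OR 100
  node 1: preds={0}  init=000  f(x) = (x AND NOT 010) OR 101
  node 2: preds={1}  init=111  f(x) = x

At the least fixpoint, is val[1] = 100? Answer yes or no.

Worklist (4 pops):
  #1 pop 0: in=111 → 100 (was 000); enqueue []
  #2 pop 1: in=100 → 101 (was 000); enqueue [0]
  #3 pop 2: in=101 → 111 (no change)
  #4 pop 0: in=111 → 100 (no change)

Fixpoint:
  val[0] = 100
  val[1] = 101
  val[2] = 111

no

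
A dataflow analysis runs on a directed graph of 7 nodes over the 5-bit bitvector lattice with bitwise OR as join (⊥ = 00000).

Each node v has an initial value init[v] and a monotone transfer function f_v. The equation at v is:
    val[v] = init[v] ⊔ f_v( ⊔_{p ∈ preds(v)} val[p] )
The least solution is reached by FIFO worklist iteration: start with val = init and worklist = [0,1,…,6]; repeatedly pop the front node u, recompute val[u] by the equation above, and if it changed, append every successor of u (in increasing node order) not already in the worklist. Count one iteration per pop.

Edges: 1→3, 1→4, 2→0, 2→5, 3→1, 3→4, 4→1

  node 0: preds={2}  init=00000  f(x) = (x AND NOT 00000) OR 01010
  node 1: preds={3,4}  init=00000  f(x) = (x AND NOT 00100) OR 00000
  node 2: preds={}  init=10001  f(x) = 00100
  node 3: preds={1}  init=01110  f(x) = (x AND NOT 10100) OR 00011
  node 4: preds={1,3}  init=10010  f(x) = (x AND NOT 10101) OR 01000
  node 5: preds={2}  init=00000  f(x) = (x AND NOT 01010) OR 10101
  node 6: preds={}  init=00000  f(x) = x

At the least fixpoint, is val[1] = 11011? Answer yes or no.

yes

Trace (11 dequeues):
  [1] u=0 | in 10001 | out 11011 | prev 00000 | push {}
  [2] u=1 | in 11110 | out 11010 | prev 00000 | push {}
  [3] u=2 | in 00000 | out 10101 | prev 10001 | push {0}
  [4] u=3 | in 11010 | out 01111 | prev 01110 | push {1}
  [5] u=4 | in 11111 | out 11010 | prev 10010 | push {}
  [6] u=5 | in 10101 | out 10101 | prev 00000 | push {}
  [7] u=6 | in 00000 | out 00000 | ==
  [8] u=0 | in 10101 | out 11111 | prev 11011 | push {}
  [9] u=1 | in 11111 | out 11011 | prev 11010 | push {3,4}
  [10] u=3 | in 11011 | out 01111 | ==
  [11] u=4 | in 11111 | out 11010 | ==

Converged values:
  [0] 11111
  [1] 11011
  [2] 10101
  [3] 01111
  [4] 11010
  [5] 10101
  [6] 00000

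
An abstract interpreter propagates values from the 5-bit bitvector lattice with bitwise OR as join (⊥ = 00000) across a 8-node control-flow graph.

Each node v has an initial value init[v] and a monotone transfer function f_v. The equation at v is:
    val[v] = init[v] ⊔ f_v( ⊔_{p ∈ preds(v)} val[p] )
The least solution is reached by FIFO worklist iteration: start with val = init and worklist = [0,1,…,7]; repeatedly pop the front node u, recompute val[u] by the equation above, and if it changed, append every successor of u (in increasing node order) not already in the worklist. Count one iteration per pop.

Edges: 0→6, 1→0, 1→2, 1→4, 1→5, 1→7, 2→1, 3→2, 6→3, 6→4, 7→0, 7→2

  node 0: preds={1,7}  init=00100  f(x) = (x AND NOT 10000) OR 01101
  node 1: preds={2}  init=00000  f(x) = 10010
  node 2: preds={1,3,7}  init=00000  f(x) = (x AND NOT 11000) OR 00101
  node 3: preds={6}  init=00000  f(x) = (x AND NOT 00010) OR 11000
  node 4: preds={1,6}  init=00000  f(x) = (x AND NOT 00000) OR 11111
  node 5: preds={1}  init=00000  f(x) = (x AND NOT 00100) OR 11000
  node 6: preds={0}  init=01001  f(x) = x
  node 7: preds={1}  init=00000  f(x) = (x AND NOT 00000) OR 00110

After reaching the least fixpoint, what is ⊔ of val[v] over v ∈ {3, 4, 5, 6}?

Worklist (17 pops):
  #1 pop 0: in=00000 → 01101 (was 00100); enqueue []
  #2 pop 1: in=00000 → 10010 (was 00000); enqueue [0]
  #3 pop 2: in=10010 → 00111 (was 00000); enqueue [1]
  #4 pop 3: in=01001 → 11001 (was 00000); enqueue [2]
  #5 pop 4: in=11011 → 11111 (was 00000); enqueue []
  #6 pop 5: in=10010 → 11010 (was 00000); enqueue []
  #7 pop 6: in=01101 → 01101 (was 01001); enqueue [3,4]
  #8 pop 7: in=10010 → 10110 (was 00000); enqueue []
  #9 pop 0: in=10110 → 01111 (was 01101); enqueue [6]
  #10 pop 1: in=00111 → 10010 (no change)
  #11 pop 2: in=11111 → 00111 (no change)
  #12 pop 3: in=01101 → 11101 (was 11001); enqueue [2]
  #13 pop 4: in=11111 → 11111 (no change)
  #14 pop 6: in=01111 → 01111 (was 01101); enqueue [3,4]
  #15 pop 2: in=11111 → 00111 (no change)
  #16 pop 3: in=01111 → 11101 (no change)
  #17 pop 4: in=11111 → 11111 (no change)

Fixpoint:
  val[0] = 01111
  val[1] = 10010
  val[2] = 00111
  val[3] = 11101
  val[4] = 11111
  val[5] = 11010
  val[6] = 01111
  val[7] = 10110

11111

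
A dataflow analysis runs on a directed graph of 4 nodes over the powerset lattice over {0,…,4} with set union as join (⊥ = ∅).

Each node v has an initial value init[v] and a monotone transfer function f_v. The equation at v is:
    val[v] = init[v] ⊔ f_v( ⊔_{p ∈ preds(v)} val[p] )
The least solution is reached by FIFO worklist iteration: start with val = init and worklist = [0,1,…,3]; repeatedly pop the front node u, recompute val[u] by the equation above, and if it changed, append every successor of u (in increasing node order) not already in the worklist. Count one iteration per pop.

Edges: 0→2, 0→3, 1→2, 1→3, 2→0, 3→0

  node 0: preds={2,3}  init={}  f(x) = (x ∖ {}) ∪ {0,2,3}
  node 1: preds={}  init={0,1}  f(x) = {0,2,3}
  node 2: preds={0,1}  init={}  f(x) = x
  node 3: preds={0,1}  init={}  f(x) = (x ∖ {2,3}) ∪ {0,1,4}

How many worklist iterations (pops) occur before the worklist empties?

Iteration log — 8 steps:
  step 1. node 0  ⊔preds={}  new={0,2,3}  old={}  +wl: 
  step 2. node 1  ⊔preds={}  new={0,1,2,3}  old={0,1}  +wl: 
  step 3. node 2  ⊔preds={0,1,2,3}  new={0,1,2,3}  old={}  +wl: 0
  step 4. node 3  ⊔preds={0,1,2,3}  new={0,1,4}  old={}  +wl: 
  step 5. node 0  ⊔preds={0,1,2,3,4}  new={0,1,2,3,4}  old={0,2,3}  +wl: 2,3
  step 6. node 2  ⊔preds={0,1,2,3,4}  new={0,1,2,3,4}  old={0,1,2,3}  +wl: 0
  step 7. node 3  ⊔preds={0,1,2,3,4}  new={0,1,4}  stable
  step 8. node 0  ⊔preds={0,1,2,3,4}  new={0,1,2,3,4}  stable

Least fixpoint reached:
  node 0: {0,1,2,3,4}
  node 1: {0,1,2,3}
  node 2: {0,1,2,3,4}
  node 3: {0,1,4}

8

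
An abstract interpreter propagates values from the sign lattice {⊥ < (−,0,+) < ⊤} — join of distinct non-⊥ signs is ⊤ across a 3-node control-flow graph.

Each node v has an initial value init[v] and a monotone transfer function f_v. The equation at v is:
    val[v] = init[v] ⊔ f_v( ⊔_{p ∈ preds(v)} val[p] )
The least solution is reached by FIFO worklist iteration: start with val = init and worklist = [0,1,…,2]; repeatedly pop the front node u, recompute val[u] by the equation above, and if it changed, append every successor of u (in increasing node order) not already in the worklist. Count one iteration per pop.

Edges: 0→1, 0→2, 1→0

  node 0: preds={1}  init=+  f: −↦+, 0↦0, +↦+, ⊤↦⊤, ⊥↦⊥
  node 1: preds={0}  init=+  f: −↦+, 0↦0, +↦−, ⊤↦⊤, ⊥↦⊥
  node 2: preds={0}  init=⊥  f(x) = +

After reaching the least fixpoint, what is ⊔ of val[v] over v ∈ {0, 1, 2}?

Iteration log — 6 steps:
  step 1. node 0  ⊔preds=+  new=+  stable
  step 2. node 1  ⊔preds=+  new=⊤  old=+  +wl: 0
  step 3. node 2  ⊔preds=+  new=+  old=⊥  +wl: 
  step 4. node 0  ⊔preds=⊤  new=⊤  old=+  +wl: 1,2
  step 5. node 1  ⊔preds=⊤  new=⊤  stable
  step 6. node 2  ⊔preds=⊤  new=+  stable

Least fixpoint reached:
  node 0: ⊤
  node 1: ⊤
  node 2: +

⊤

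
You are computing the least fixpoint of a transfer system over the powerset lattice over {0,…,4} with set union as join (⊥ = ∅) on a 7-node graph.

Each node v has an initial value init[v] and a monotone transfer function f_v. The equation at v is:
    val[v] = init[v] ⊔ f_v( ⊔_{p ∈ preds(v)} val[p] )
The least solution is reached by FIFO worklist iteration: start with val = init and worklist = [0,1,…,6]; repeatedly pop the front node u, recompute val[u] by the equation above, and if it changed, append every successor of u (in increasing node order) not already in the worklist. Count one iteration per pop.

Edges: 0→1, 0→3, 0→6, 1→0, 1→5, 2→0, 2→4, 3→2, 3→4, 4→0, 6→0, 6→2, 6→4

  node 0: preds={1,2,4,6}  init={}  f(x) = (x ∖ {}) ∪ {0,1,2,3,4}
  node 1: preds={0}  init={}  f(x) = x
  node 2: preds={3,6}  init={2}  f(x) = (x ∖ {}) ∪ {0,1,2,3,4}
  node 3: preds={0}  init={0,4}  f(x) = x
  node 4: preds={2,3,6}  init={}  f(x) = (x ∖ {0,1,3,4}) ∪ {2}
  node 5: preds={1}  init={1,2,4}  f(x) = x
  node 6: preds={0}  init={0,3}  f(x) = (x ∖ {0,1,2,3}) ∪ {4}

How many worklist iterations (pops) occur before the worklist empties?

Trace (10 dequeues):
  [1] u=0 | in {0,2,3} | out {0,1,2,3,4} | prev {} | push {}
  [2] u=1 | in {0,1,2,3,4} | out {0,1,2,3,4} | prev {} | push {0}
  [3] u=2 | in {0,3,4} | out {0,1,2,3,4} | prev {2} | push {}
  [4] u=3 | in {0,1,2,3,4} | out {0,1,2,3,4} | prev {0,4} | push {2}
  [5] u=4 | in {0,1,2,3,4} | out {2} | prev {} | push {}
  [6] u=5 | in {0,1,2,3,4} | out {0,1,2,3,4} | prev {1,2,4} | push {}
  [7] u=6 | in {0,1,2,3,4} | out {0,3,4} | prev {0,3} | push {4}
  [8] u=0 | in {0,1,2,3,4} | out {0,1,2,3,4} | ==
  [9] u=2 | in {0,1,2,3,4} | out {0,1,2,3,4} | ==
  [10] u=4 | in {0,1,2,3,4} | out {2} | ==

Converged values:
  [0] {0,1,2,3,4}
  [1] {0,1,2,3,4}
  [2] {0,1,2,3,4}
  [3] {0,1,2,3,4}
  [4] {2}
  [5] {0,1,2,3,4}
  [6] {0,3,4}

10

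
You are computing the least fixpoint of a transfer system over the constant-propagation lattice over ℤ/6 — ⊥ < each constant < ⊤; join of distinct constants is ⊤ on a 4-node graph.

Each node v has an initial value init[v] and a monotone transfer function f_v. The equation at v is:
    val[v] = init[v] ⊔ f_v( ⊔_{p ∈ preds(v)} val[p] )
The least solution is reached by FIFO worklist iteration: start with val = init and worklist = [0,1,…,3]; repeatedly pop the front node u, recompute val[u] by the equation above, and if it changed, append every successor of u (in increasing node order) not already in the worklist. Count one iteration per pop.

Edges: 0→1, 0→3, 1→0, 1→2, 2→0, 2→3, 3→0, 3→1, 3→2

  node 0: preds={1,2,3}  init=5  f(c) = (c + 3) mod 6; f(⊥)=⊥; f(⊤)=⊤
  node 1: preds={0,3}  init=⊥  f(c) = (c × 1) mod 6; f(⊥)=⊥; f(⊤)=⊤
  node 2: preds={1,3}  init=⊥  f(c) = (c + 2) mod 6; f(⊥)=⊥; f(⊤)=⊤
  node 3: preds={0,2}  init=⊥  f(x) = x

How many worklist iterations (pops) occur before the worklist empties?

Iteration log — 9 steps:
  step 1. node 0  ⊔preds=⊥  new=5  stable
  step 2. node 1  ⊔preds=5  new=5  old=⊥  +wl: 0
  step 3. node 2  ⊔preds=5  new=1  old=⊥  +wl: 
  step 4. node 3  ⊔preds=⊤  new=⊤  old=⊥  +wl: 1,2
  step 5. node 0  ⊔preds=⊤  new=⊤  old=5  +wl: 3
  step 6. node 1  ⊔preds=⊤  new=⊤  old=5  +wl: 0
  step 7. node 2  ⊔preds=⊤  new=⊤  old=1  +wl: 
  step 8. node 3  ⊔preds=⊤  new=⊤  stable
  step 9. node 0  ⊔preds=⊤  new=⊤  stable

Least fixpoint reached:
  node 0: ⊤
  node 1: ⊤
  node 2: ⊤
  node 3: ⊤

9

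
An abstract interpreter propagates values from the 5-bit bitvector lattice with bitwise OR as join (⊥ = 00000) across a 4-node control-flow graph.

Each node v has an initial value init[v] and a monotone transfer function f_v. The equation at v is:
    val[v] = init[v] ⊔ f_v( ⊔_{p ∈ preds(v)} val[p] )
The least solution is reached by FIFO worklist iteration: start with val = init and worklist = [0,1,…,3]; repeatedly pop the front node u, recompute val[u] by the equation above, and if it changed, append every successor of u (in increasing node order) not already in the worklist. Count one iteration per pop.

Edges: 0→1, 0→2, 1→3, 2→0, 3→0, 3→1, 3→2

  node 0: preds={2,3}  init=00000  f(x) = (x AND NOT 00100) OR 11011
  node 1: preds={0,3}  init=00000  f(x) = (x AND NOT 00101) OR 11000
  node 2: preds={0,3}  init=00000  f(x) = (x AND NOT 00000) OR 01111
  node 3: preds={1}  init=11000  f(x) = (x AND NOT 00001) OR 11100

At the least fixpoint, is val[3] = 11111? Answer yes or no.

Worklist (7 pops):
  #1 pop 0: in=11000 → 11011 (was 00000); enqueue []
  #2 pop 1: in=11011 → 11010 (was 00000); enqueue []
  #3 pop 2: in=11011 → 11111 (was 00000); enqueue [0]
  #4 pop 3: in=11010 → 11110 (was 11000); enqueue [1,2]
  #5 pop 0: in=11111 → 11011 (no change)
  #6 pop 1: in=11111 → 11010 (no change)
  #7 pop 2: in=11111 → 11111 (no change)

Fixpoint:
  val[0] = 11011
  val[1] = 11010
  val[2] = 11111
  val[3] = 11110

no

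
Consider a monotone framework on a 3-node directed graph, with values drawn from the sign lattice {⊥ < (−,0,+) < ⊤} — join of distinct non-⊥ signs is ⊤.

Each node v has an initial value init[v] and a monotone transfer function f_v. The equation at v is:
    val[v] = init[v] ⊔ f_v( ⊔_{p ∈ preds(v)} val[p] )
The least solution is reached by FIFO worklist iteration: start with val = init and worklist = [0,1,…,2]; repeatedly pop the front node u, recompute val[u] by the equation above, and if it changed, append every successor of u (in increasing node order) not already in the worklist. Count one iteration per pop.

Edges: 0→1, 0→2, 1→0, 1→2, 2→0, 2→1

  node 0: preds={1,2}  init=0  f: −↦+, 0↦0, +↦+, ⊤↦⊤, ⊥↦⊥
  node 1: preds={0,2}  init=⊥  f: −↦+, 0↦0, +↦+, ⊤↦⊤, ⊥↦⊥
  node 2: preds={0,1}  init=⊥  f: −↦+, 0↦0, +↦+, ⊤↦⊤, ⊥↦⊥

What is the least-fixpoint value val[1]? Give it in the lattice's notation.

0

Iteration log — 5 steps:
  step 1. node 0  ⊔preds=⊥  new=0  stable
  step 2. node 1  ⊔preds=0  new=0  old=⊥  +wl: 0
  step 3. node 2  ⊔preds=0  new=0  old=⊥  +wl: 1
  step 4. node 0  ⊔preds=0  new=0  stable
  step 5. node 1  ⊔preds=0  new=0  stable

Least fixpoint reached:
  node 0: 0
  node 1: 0
  node 2: 0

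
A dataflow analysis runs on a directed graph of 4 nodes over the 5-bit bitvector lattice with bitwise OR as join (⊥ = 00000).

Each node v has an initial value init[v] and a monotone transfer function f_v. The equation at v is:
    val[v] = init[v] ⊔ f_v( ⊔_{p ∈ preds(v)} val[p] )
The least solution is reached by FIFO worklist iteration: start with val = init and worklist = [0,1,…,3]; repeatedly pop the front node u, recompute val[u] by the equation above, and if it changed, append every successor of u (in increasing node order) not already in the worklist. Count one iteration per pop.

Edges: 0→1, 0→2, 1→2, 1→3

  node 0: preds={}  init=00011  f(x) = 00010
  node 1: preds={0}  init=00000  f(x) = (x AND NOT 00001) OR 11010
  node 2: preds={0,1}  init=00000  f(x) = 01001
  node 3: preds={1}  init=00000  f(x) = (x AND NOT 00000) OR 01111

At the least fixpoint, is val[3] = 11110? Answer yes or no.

no

Iteration log — 4 steps:
  step 1. node 0  ⊔preds=00000  new=00011  stable
  step 2. node 1  ⊔preds=00011  new=11010  old=00000  +wl: 
  step 3. node 2  ⊔preds=11011  new=01001  old=00000  +wl: 
  step 4. node 3  ⊔preds=11010  new=11111  old=00000  +wl: 

Least fixpoint reached:
  node 0: 00011
  node 1: 11010
  node 2: 01001
  node 3: 11111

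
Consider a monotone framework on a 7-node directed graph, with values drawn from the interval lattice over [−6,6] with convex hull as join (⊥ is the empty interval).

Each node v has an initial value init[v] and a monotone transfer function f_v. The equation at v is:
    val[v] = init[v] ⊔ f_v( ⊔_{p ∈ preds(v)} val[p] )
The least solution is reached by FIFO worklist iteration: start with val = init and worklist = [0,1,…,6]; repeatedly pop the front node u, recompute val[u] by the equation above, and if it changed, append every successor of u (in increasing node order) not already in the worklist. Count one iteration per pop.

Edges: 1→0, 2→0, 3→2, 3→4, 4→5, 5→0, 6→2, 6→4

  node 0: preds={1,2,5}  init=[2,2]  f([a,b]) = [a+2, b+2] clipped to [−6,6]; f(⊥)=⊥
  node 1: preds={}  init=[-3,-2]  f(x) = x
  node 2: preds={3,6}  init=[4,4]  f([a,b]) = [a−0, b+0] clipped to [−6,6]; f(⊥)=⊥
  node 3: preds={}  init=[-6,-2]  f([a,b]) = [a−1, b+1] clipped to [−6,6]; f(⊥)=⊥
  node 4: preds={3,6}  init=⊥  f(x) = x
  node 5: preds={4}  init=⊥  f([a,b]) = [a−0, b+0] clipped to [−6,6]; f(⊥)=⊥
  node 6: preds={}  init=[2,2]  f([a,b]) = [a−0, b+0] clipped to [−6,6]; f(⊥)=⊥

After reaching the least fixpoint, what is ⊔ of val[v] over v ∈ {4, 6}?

Worklist (8 pops):
  #1 pop 0: in=[-3,4] → [-1,6] (was [2,2]); enqueue []
  #2 pop 1: in=⊥ → [-3,-2] (no change)
  #3 pop 2: in=[-6,2] → [-6,4] (was [4,4]); enqueue [0]
  #4 pop 3: in=⊥ → [-6,-2] (no change)
  #5 pop 4: in=[-6,2] → [-6,2] (was ⊥); enqueue []
  #6 pop 5: in=[-6,2] → [-6,2] (was ⊥); enqueue []
  #7 pop 6: in=⊥ → [2,2] (no change)
  #8 pop 0: in=[-6,4] → [-4,6] (was [-1,6]); enqueue []

Fixpoint:
  val[0] = [-4,6]
  val[1] = [-3,-2]
  val[2] = [-6,4]
  val[3] = [-6,-2]
  val[4] = [-6,2]
  val[5] = [-6,2]
  val[6] = [2,2]

[-6,2]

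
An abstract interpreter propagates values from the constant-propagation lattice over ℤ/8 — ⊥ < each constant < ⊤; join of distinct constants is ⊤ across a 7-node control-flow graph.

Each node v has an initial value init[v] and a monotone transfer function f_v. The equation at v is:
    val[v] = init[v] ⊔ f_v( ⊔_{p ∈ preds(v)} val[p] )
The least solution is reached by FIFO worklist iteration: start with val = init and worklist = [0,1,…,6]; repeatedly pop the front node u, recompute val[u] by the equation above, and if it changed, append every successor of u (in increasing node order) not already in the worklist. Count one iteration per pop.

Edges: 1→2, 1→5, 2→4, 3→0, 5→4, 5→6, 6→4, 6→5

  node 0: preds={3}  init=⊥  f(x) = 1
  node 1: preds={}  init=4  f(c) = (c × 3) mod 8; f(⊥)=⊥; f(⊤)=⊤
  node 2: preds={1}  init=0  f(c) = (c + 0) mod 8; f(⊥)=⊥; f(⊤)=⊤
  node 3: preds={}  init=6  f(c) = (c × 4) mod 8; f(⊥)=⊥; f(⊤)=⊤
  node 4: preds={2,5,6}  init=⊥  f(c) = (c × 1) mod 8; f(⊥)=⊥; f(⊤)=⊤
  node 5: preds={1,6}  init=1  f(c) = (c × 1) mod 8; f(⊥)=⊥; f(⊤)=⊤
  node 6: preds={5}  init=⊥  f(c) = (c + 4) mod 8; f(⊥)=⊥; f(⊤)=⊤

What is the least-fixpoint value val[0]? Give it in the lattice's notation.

Worklist (9 pops):
  #1 pop 0: in=6 → 1 (was ⊥); enqueue []
  #2 pop 1: in=⊥ → 4 (no change)
  #3 pop 2: in=4 → ⊤ (was 0); enqueue []
  #4 pop 3: in=⊥ → 6 (no change)
  #5 pop 4: in=⊤ → ⊤ (was ⊥); enqueue []
  #6 pop 5: in=4 → ⊤ (was 1); enqueue [4]
  #7 pop 6: in=⊤ → ⊤ (was ⊥); enqueue [5]
  #8 pop 4: in=⊤ → ⊤ (no change)
  #9 pop 5: in=⊤ → ⊤ (no change)

Fixpoint:
  val[0] = 1
  val[1] = 4
  val[2] = ⊤
  val[3] = 6
  val[4] = ⊤
  val[5] = ⊤
  val[6] = ⊤

1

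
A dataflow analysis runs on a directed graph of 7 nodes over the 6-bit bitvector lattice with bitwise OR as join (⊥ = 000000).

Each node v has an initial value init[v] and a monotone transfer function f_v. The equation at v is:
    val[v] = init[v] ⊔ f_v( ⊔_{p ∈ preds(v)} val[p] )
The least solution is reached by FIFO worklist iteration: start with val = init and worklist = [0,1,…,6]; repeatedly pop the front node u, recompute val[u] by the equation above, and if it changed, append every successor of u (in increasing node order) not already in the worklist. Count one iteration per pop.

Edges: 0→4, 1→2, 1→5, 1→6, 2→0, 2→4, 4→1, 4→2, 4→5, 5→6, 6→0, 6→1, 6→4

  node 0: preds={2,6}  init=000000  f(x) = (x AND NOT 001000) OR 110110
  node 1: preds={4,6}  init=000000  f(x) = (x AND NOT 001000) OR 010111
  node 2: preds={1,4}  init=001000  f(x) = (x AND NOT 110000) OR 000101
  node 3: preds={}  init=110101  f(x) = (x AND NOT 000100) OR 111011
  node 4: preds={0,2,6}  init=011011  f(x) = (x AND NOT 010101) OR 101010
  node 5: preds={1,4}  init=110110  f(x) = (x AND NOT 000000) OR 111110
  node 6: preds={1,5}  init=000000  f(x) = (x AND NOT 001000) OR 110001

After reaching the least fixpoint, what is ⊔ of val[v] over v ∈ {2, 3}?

Iteration log — 13 steps:
  step 1. node 0  ⊔preds=001000  new=110110  old=000000  +wl: 
  step 2. node 1  ⊔preds=011011  new=010111  old=000000  +wl: 
  step 3. node 2  ⊔preds=011111  new=001111  old=001000  +wl: 0
  step 4. node 3  ⊔preds=000000  new=111111  old=110101  +wl: 
  step 5. node 4  ⊔preds=111111  new=111011  old=011011  +wl: 1,2
  step 6. node 5  ⊔preds=111111  new=111111  old=110110  +wl: 
  step 7. node 6  ⊔preds=111111  new=110111  old=000000  +wl: 4
  step 8. node 0  ⊔preds=111111  new=110111  old=110110  +wl: 
  step 9. node 1  ⊔preds=111111  new=110111  old=010111  +wl: 5,6
  step 10. node 2  ⊔preds=111111  new=001111  stable
  step 11. node 4  ⊔preds=111111  new=111011  stable
  step 12. node 5  ⊔preds=111111  new=111111  stable
  step 13. node 6  ⊔preds=111111  new=110111  stable

Least fixpoint reached:
  node 0: 110111
  node 1: 110111
  node 2: 001111
  node 3: 111111
  node 4: 111011
  node 5: 111111
  node 6: 110111

111111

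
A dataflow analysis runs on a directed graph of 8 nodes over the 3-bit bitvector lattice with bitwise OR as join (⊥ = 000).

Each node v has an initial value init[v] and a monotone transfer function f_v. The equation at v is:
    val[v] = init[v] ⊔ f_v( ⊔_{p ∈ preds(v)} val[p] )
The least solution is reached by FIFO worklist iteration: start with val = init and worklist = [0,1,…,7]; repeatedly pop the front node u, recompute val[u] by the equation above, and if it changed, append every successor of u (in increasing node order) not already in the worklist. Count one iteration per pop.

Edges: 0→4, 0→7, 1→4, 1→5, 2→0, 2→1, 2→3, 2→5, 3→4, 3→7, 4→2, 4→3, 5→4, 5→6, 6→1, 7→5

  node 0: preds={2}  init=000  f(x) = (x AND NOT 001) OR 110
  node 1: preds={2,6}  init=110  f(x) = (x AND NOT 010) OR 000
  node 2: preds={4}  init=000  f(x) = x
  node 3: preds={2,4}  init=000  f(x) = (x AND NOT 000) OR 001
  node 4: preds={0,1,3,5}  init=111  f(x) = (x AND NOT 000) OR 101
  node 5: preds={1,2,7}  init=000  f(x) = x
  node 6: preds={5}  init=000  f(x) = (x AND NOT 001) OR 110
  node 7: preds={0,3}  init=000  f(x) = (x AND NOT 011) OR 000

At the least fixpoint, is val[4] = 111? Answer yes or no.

Iteration log — 12 steps:
  step 1. node 0  ⊔preds=000  new=110  old=000  +wl: 
  step 2. node 1  ⊔preds=000  new=110  stable
  step 3. node 2  ⊔preds=111  new=111  old=000  +wl: 0,1
  step 4. node 3  ⊔preds=111  new=111  old=000  +wl: 
  step 5. node 4  ⊔preds=111  new=111  stable
  step 6. node 5  ⊔preds=111  new=111  old=000  +wl: 4
  step 7. node 6  ⊔preds=111  new=110  old=000  +wl: 
  step 8. node 7  ⊔preds=111  new=100  old=000  +wl: 5
  step 9. node 0  ⊔preds=111  new=110  stable
  step 10. node 1  ⊔preds=111  new=111  old=110  +wl: 
  step 11. node 4  ⊔preds=111  new=111  stable
  step 12. node 5  ⊔preds=111  new=111  stable

Least fixpoint reached:
  node 0: 110
  node 1: 111
  node 2: 111
  node 3: 111
  node 4: 111
  node 5: 111
  node 6: 110
  node 7: 100

yes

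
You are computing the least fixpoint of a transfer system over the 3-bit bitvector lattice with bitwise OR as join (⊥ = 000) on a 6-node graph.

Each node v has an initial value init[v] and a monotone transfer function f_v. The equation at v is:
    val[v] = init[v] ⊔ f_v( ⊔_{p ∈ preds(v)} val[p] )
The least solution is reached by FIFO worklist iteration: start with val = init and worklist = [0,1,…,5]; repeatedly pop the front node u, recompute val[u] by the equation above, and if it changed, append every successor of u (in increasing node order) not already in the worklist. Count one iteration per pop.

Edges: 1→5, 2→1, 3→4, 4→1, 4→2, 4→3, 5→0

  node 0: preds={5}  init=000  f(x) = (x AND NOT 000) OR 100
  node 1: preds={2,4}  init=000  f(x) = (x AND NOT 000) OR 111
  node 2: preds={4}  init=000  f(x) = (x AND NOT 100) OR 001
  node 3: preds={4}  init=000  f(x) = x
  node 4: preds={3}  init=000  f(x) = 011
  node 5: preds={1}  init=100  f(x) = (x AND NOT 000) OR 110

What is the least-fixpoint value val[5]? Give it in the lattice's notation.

Worklist (12 pops):
  #1 pop 0: in=100 → 100 (was 000); enqueue []
  #2 pop 1: in=000 → 111 (was 000); enqueue []
  #3 pop 2: in=000 → 001 (was 000); enqueue [1]
  #4 pop 3: in=000 → 000 (no change)
  #5 pop 4: in=000 → 011 (was 000); enqueue [2,3]
  #6 pop 5: in=111 → 111 (was 100); enqueue [0]
  #7 pop 1: in=011 → 111 (no change)
  #8 pop 2: in=011 → 011 (was 001); enqueue [1]
  #9 pop 3: in=011 → 011 (was 000); enqueue [4]
  #10 pop 0: in=111 → 111 (was 100); enqueue []
  #11 pop 1: in=011 → 111 (no change)
  #12 pop 4: in=011 → 011 (no change)

Fixpoint:
  val[0] = 111
  val[1] = 111
  val[2] = 011
  val[3] = 011
  val[4] = 011
  val[5] = 111

111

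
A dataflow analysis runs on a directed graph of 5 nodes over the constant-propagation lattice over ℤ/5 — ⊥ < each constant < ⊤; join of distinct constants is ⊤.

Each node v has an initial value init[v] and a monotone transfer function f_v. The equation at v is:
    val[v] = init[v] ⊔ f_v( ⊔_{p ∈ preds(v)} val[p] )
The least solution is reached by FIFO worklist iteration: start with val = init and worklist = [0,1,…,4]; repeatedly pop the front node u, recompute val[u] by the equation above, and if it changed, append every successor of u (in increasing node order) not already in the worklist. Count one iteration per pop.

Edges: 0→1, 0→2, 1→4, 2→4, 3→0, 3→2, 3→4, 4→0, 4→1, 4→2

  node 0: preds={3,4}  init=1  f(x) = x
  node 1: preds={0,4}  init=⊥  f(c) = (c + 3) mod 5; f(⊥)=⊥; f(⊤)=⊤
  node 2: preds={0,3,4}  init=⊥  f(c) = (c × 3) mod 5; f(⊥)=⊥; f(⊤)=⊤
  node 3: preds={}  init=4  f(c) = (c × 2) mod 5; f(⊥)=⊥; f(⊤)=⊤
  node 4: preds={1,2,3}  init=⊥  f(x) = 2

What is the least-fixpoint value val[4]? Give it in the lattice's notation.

Iteration log — 8 steps:
  step 1. node 0  ⊔preds=4  new=⊤  old=1  +wl: 
  step 2. node 1  ⊔preds=⊤  new=⊤  old=⊥  +wl: 
  step 3. node 2  ⊔preds=⊤  new=⊤  old=⊥  +wl: 
  step 4. node 3  ⊔preds=⊥  new=4  stable
  step 5. node 4  ⊔preds=⊤  new=2  old=⊥  +wl: 0,1,2
  step 6. node 0  ⊔preds=⊤  new=⊤  stable
  step 7. node 1  ⊔preds=⊤  new=⊤  stable
  step 8. node 2  ⊔preds=⊤  new=⊤  stable

Least fixpoint reached:
  node 0: ⊤
  node 1: ⊤
  node 2: ⊤
  node 3: 4
  node 4: 2

2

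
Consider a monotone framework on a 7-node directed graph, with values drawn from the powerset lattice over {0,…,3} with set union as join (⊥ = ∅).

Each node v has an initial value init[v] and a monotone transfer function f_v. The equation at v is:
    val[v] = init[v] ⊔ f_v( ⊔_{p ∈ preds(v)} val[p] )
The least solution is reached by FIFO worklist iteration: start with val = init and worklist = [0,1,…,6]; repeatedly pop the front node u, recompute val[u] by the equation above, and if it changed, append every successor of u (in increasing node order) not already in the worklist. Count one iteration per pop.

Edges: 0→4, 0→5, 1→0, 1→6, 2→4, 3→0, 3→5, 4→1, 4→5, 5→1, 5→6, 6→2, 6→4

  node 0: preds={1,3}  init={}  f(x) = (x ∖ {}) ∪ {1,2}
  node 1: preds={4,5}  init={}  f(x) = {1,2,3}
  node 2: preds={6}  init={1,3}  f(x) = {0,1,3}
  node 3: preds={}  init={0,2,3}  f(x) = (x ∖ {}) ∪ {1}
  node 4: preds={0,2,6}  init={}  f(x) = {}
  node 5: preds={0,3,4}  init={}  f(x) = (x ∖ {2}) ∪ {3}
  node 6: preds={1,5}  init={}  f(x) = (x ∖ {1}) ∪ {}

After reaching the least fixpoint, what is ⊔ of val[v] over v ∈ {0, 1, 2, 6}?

{0,1,2,3}

Trace (11 dequeues):
  [1] u=0 | in {0,2,3} | out {0,1,2,3} | prev {} | push {}
  [2] u=1 | in {} | out {1,2,3} | prev {} | push {0}
  [3] u=2 | in {} | out {0,1,3} | prev {1,3} | push {}
  [4] u=3 | in {} | out {0,1,2,3} | prev {0,2,3} | push {}
  [5] u=4 | in {0,1,2,3} | out {} | ==
  [6] u=5 | in {0,1,2,3} | out {0,1,3} | prev {} | push {1}
  [7] u=6 | in {0,1,2,3} | out {0,2,3} | prev {} | push {2,4}
  [8] u=0 | in {0,1,2,3} | out {0,1,2,3} | ==
  [9] u=1 | in {0,1,3} | out {1,2,3} | ==
  [10] u=2 | in {0,2,3} | out {0,1,3} | ==
  [11] u=4 | in {0,1,2,3} | out {} | ==

Converged values:
  [0] {0,1,2,3}
  [1] {1,2,3}
  [2] {0,1,3}
  [3] {0,1,2,3}
  [4] {}
  [5] {0,1,3}
  [6] {0,2,3}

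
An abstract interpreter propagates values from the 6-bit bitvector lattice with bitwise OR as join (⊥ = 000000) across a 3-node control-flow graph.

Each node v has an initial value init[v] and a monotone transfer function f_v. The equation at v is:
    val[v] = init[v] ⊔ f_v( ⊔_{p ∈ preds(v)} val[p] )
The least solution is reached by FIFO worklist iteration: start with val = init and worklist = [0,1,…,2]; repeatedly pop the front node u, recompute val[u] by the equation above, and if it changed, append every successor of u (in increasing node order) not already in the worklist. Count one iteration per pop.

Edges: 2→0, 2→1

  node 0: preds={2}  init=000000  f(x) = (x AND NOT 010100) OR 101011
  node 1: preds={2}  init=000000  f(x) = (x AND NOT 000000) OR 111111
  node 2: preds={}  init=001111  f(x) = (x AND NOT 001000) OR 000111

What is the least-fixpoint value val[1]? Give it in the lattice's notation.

Worklist (3 pops):
  #1 pop 0: in=001111 → 101011 (was 000000); enqueue []
  #2 pop 1: in=001111 → 111111 (was 000000); enqueue []
  #3 pop 2: in=000000 → 001111 (no change)

Fixpoint:
  val[0] = 101011
  val[1] = 111111
  val[2] = 001111

111111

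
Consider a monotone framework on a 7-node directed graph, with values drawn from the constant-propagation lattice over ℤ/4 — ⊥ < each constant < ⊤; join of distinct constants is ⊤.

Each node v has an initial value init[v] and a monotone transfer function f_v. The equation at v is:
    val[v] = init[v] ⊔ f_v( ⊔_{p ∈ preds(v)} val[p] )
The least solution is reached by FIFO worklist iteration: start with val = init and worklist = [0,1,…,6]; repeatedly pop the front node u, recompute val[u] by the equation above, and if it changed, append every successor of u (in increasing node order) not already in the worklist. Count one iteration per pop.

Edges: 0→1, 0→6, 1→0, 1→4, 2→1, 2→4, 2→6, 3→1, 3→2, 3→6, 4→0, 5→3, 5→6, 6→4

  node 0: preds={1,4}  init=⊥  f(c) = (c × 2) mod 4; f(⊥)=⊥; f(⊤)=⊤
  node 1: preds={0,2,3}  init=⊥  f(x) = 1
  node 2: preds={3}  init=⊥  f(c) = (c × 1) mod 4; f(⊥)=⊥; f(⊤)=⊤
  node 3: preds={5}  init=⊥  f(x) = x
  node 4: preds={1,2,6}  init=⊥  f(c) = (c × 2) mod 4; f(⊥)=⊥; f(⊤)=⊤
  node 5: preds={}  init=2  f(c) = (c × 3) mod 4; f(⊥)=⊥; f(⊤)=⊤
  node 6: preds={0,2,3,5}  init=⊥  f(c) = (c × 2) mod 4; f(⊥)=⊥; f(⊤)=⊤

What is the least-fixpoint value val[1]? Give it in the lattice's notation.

Worklist (15 pops):
  #1 pop 0: in=⊥ → ⊥ (no change)
  #2 pop 1: in=⊥ → 1 (was ⊥); enqueue [0]
  #3 pop 2: in=⊥ → ⊥ (no change)
  #4 pop 3: in=2 → 2 (was ⊥); enqueue [1,2]
  #5 pop 4: in=1 → 2 (was ⊥); enqueue []
  #6 pop 5: in=⊥ → 2 (no change)
  #7 pop 6: in=2 → 0 (was ⊥); enqueue [4]
  #8 pop 0: in=⊤ → ⊤ (was ⊥); enqueue [6]
  #9 pop 1: in=⊤ → 1 (no change)
  #10 pop 2: in=2 → 2 (was ⊥); enqueue [1]
  #11 pop 4: in=⊤ → ⊤ (was 2); enqueue [0]
  #12 pop 6: in=⊤ → ⊤ (was 0); enqueue [4]
  #13 pop 1: in=⊤ → 1 (no change)
  #14 pop 0: in=⊤ → ⊤ (no change)
  #15 pop 4: in=⊤ → ⊤ (no change)

Fixpoint:
  val[0] = ⊤
  val[1] = 1
  val[2] = 2
  val[3] = 2
  val[4] = ⊤
  val[5] = 2
  val[6] = ⊤

1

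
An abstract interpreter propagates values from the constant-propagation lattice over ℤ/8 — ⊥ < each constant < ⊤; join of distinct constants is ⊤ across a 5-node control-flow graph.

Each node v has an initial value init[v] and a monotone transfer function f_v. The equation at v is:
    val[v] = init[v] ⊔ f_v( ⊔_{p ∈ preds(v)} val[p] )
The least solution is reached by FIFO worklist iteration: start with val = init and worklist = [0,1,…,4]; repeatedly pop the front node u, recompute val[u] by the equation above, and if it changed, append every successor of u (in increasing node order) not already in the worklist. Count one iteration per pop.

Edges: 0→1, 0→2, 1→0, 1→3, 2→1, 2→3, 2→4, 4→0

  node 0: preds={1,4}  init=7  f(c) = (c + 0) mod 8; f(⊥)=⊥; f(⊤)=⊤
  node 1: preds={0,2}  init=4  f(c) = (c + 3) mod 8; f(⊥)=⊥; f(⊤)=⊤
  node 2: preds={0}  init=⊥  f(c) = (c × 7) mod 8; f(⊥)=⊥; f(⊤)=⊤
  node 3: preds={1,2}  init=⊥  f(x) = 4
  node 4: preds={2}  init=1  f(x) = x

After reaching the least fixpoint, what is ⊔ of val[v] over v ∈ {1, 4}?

⊤

Iteration log — 7 steps:
  step 1. node 0  ⊔preds=⊤  new=⊤  old=7  +wl: 
  step 2. node 1  ⊔preds=⊤  new=⊤  old=4  +wl: 0
  step 3. node 2  ⊔preds=⊤  new=⊤  old=⊥  +wl: 1
  step 4. node 3  ⊔preds=⊤  new=4  old=⊥  +wl: 
  step 5. node 4  ⊔preds=⊤  new=⊤  old=1  +wl: 
  step 6. node 0  ⊔preds=⊤  new=⊤  stable
  step 7. node 1  ⊔preds=⊤  new=⊤  stable

Least fixpoint reached:
  node 0: ⊤
  node 1: ⊤
  node 2: ⊤
  node 3: 4
  node 4: ⊤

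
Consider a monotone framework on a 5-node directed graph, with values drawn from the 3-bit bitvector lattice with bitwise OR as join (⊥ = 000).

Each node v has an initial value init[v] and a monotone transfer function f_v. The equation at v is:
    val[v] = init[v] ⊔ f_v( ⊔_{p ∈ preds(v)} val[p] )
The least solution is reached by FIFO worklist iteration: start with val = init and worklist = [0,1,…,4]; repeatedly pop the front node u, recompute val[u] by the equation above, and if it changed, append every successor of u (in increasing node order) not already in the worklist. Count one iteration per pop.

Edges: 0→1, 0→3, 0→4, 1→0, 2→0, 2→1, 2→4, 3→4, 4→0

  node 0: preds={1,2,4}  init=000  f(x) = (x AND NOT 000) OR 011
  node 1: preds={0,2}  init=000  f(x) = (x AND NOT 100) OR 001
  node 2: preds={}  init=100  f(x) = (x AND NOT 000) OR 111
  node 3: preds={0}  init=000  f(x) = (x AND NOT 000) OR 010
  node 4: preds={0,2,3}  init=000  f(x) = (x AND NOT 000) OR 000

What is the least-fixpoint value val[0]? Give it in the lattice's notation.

111

Iteration log — 7 steps:
  step 1. node 0  ⊔preds=100  new=111  old=000  +wl: 
  step 2. node 1  ⊔preds=111  new=011  old=000  +wl: 0
  step 3. node 2  ⊔preds=000  new=111  old=100  +wl: 1
  step 4. node 3  ⊔preds=111  new=111  old=000  +wl: 
  step 5. node 4  ⊔preds=111  new=111  old=000  +wl: 
  step 6. node 0  ⊔preds=111  new=111  stable
  step 7. node 1  ⊔preds=111  new=011  stable

Least fixpoint reached:
  node 0: 111
  node 1: 011
  node 2: 111
  node 3: 111
  node 4: 111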